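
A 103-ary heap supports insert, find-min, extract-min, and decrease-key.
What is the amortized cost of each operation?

The 103-ary heap has height O(log_103 n). Insert sifts up: O(log_103 n). Find-min reads the root: O(1). Extract-min sifts down comparing 103 children per level: O(103 * log_103 n). Decrease-key sifts up: O(log_103 n).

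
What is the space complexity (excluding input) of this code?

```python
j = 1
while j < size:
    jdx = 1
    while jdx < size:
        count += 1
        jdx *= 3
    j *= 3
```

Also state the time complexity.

Space complexity: O(1).
Only a constant amount of auxiliary storage is used; nothing grows with n.
Time complexity: O(log^2 n).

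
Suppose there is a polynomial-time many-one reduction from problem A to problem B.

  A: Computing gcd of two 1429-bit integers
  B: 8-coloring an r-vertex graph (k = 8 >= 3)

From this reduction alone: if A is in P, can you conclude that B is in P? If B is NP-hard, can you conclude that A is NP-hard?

A poly-time reduction A <=_p B transfers tractability DOWN (B easy => A easy) and hardness UP (A hard => B hard), not the reverse.
From A in P, the reduction alone does NOT give B in P: any problem in P trivially reduces to SAT, yet SAT is not known to be in P.
From B NP-hard, the reduction alone does NOT give A NP-hard: again, easy problems reduce to hard ones.
(Here in fact A is P and B is NP-complete.)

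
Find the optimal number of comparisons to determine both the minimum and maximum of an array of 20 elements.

Naive approach: 38 comparisons (19 for max + 19 for min).
Optimal: Compare elements in pairs first (floor(n/2) = 10 comparisons), then find max among winners and min among losers (9 comparisons each).
Total: ceil(3n/2) - 2 = 28 comparisons. An adversary argument shows this is also a lower bound.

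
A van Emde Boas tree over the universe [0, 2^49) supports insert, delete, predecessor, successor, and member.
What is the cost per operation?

vEB recursively partitions [0, 562949953421312) into sqrt(u) clusters of size sqrt(u). Each operation recurses into either one cluster or the summary, never both: T(u) = T(sqrt(u)) + O(1) => T(u) = O(log log u) = O(log 49). This is worst-case, not just amortized.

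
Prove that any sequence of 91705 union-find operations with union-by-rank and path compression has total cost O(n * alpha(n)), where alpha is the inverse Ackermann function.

Using Tarjan's analysis with rank-based potential function. Union-by-rank keeps tree height O(log n). Path compression flattens paths during find. For n = 91705 operations, total cost is O(n * alpha(n)), effectively O(n) since alpha grows incredibly slowly.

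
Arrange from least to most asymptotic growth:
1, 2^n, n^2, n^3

Ordered by growth rate: 1 < n^2 < n^3 < 2^n.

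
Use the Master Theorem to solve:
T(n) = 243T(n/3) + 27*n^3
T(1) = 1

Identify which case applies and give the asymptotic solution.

a=243, b=3, f(n)=27*n^3.
log_3(243) = 5 > 3.
Since f(n) = O(n^3) is polynomially smaller than n^5, Case 1 applies.
T(n) = Theta(n^5).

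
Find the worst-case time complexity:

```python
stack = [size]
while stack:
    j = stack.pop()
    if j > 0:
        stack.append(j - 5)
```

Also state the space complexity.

Time complexity: O(n).
Space complexity: O(1).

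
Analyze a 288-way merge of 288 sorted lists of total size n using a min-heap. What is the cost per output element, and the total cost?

Maintain a min-heap of size 288 holding the current head of each list. Each output step does one extract-min (O(log 288)) and one insert of that list's next element (O(log 288)). Each of the n elements passes through the heap exactly once, so the total cost is O(n log 288), i.e. O(log 288) per output element.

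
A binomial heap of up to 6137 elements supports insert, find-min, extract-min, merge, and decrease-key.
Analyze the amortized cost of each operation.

A binomial heap with n <= 6137 elements has at most floor(log_2 6137) + 1 = 13 trees. Using potential Phi = number of trees: Insert adds one tree, but cascading merges reduce count -- amortized O(1). Find-min reads the cached minimum pointer: O(1). Extract-min creates O(log n) new trees: O(log n). Merge combines tree lists: O(log n). Decrease-key sifts the element up its tree of height <= log n: O(log n).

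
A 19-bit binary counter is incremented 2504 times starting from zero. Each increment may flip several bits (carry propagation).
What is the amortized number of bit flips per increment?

Bit i flips on every 2^i-th increment, so over 2504 increments bit i flips floor(2504/2^i) times. Summing over i: total flips < 2 * 2504. Amortized: < 2 = O(1) per increment.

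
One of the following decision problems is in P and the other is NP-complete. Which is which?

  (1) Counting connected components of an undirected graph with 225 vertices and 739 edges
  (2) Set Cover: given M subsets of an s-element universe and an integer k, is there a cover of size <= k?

(1) is P: BFS/DFS visits each vertex and edge once: O(V+E).
(2) is NP-complete: one of Karp's 21 NP-complete problems (with k part of the input).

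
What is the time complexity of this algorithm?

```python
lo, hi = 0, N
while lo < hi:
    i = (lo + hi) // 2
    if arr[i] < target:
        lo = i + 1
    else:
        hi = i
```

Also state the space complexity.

Time complexity: O(log n).
Space complexity: O(1).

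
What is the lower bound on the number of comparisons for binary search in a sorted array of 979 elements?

With 979 possible positions, we need at least ceil(log_2(979)) = 10 comparisons. Each comparison splits the remaining candidates by at most half.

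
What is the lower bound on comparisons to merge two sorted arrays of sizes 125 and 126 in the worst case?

Adversary: with |125 - 126| <= 1 the inputs can be fully interleaved so that every adjacent pair in the merged output comes from different arrays. Then each of the 250 adjacent pairs must be directly compared, or the algorithm cannot determine their relative order. Standard merge meets this bound.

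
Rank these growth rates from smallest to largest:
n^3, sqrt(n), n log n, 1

Ordered by growth rate: 1 < sqrt(n) < n log n < n^3.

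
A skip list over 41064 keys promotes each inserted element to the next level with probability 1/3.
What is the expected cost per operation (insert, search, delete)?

Expected number of levels is O(log_3(41064)) = O(log n). A search visits O(1) expected nodes per level over O(log n) levels. Insert/delete are a search plus O(1) pointer updates per level. Expected O(log n) per operation.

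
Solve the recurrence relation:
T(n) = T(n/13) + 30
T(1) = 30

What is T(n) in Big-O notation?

Each step divides n by 13 and adds 30. After log_13(n) steps, T(n) = O(log n).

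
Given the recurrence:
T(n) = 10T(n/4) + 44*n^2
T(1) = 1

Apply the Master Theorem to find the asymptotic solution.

a=10, b=4, f(n)=44*n^2. log_4(10) = 1.661 < 2. Case 3: T(n) = O(n^2).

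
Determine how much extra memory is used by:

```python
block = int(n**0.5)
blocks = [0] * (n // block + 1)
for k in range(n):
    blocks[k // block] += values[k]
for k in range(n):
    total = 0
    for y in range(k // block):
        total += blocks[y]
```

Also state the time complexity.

Space complexity: O(sqrt(n)).
Storage scales with sqrt(n).
Time complexity: O(n * sqrt(n)).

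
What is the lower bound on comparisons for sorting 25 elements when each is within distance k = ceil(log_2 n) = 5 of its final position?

Partition the 25 positions into floor(n/k) blocks of k = 5 consecutive positions; any permutation within a block keeps every element within k of its final position, so there are at least (k!)^(n/k) distinguishable inputs. Lower bound: log_2((k!)^(n/k)) = (n/k) * log_2(k!) = Theta(n log k); with k = ceil(log_2 n), this is Omega(n log log n).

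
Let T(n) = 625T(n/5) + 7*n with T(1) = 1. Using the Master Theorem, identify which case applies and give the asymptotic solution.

a=625, b=5, f(n)=7*n.
log_5(625) = 4 > 1.
Since f(n) = O(n^1) is polynomially smaller than n^4, Case 1 applies.
T(n) = Theta(n^4).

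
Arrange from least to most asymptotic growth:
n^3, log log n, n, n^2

Ordered by growth rate: log log n < n < n^2 < n^3.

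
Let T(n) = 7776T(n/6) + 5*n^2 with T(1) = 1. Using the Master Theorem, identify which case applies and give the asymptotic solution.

a=7776, b=6, f(n)=5*n^2.
log_6(7776) = 5 > 2.
Since f(n) = O(n^2) is polynomially smaller than n^5, Case 1 applies.
T(n) = Theta(n^5).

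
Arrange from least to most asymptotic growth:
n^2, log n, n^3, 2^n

Ordered by growth rate: log n < n^2 < n^3 < 2^n.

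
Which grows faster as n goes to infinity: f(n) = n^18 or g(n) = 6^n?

g(n) = 6^n grows faster: any exponential with base > 1 dominates every polynomial.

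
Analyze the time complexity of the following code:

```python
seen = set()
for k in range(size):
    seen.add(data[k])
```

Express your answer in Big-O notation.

Time complexity: O(n).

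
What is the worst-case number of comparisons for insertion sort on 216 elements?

Insertion sort on reverse-sorted input: 1 + 2 + ... + (216-1) = 23220 comparisons.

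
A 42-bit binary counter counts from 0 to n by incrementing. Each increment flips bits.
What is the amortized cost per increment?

Bit i flips every 2^i increments. Total flips over n increments: sum_{i=0}^{42} n/2^i < 2n. Amortized cost: 2n/n = O(1).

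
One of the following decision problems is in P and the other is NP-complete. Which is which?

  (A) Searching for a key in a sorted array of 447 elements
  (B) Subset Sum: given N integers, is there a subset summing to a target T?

(A) is P: binary search runs in O(log n).
(B) is NP-complete: one of Karp's 21 NP-complete problems.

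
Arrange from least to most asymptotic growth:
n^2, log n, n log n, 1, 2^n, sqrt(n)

Ordered by growth rate: 1 < log n < sqrt(n) < n log n < n^2 < 2^n.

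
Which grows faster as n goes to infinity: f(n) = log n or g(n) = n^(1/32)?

g(n) = n^(1/32) grows faster: any positive power of n dominates log n.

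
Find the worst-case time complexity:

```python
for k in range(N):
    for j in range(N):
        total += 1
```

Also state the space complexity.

Time complexity: O(n^2).
Space complexity: O(1).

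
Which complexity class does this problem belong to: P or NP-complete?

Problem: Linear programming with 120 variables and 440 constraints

This problem is in P: the ellipsoid and interior-point methods run in polynomial time.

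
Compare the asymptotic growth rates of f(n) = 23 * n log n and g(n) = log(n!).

f(n) = 23 * n log n and g(n) = log(n!) are Theta of each other: Stirling: log(n!) = n log n - n + O(log n) = Theta(n log n); the constant 23 doesn't change the Theta class.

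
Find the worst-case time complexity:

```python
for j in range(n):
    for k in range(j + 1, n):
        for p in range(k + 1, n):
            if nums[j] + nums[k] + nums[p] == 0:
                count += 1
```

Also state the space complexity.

Time complexity: O(n^3).
Space complexity: O(1).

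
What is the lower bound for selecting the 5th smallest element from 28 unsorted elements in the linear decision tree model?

Selecting the 5th smallest of 28 elements requires Omega(n) comparisons. Every element must be compared at least once. The BFPRT algorithm achieves O(n), making this tight.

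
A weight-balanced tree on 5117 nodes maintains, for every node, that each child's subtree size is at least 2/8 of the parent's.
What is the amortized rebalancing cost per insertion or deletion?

With balance ratio 2/8, tree height is O(log_{8/2}(5117)) = O(log n). A rebalance at a node of size s costs O(s) but requires Omega(s) updates in that subtree to retrigger. Summed over the O(log n) ancestors of the touched leaf, amortized rebalancing is O(log n).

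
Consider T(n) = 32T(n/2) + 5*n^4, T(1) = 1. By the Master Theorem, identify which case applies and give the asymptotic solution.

a=32, b=2, f(n)=5*n^4.
log_2(32) = 5 > 4.
Since f(n) = O(n^4) is polynomially smaller than n^5, Case 1 applies.
T(n) = Theta(n^5).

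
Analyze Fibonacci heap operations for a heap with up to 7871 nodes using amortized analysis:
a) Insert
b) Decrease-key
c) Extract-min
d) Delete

Fibonacci heaps use lazy consolidation. Potential function Phi = t + 2m (t = number of trees, m = marked nodes).
- Insert: O(1) actual, Delta Phi = +1 (one new tree) => O(1) amortized.
- Decrease-key: with c cascading cuts, actual cost is O(c); Delta Phi <= c - 2(c-1) + 2 = 4 - c (c new trees; >= c-1 marks cleared; <= 1 new mark). Amortized O(c) + (4 - c) = O(1).
- Extract-min: O(D(n) + t) actual; consolidation drops t to <= D(n)+1, so Delta Phi pays for the t term. D(n) = O(log n) for n = 7871 => O(log n) amortized.
- Delete: decrease-key to -inf then extract-min = O(log n).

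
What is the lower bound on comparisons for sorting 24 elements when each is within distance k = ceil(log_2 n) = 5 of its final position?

Partition the 24 positions into floor(n/k) blocks of k = 5 consecutive positions; any permutation within a block keeps every element within k of its final position, so there are at least (k!)^(n/k) distinguishable inputs. Lower bound: log_2((k!)^(n/k)) = (n/k) * log_2(k!) = Theta(n log k); with k = ceil(log_2 n), this is Omega(n log log n).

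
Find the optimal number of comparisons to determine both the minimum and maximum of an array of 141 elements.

Naive approach: 280 comparisons (140 for max + 140 for min).
Optimal: Compare elements in pairs first (floor(n/2) = 70 comparisons), then find max among winners and min among losers (70 comparisons each).
Total: ceil(3n/2) - 2 = 210 comparisons. An adversary argument shows this is also a lower bound.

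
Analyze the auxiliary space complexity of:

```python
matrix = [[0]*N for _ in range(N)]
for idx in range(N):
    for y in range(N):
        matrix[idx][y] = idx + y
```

Space complexity: O(n^2).
A 2D structure of size n x n is allocated.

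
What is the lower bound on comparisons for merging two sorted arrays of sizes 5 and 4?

Adversary argument: with sizes 5 and 4 (differing by at most 1), interleave the two arrays so that every consecutive pair in the output comes from different inputs. Then each of the 8 adjacent output pairs must be directly compared, or the algorithm cannot determine their relative order. So 8 comparisons are necessary; standard merge achieves this.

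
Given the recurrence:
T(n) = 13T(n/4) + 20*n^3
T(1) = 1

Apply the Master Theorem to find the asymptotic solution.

a=13, b=4, f(n)=20*n^3. log_4(13) = 1.85 < 3. Case 3: T(n) = O(n^3).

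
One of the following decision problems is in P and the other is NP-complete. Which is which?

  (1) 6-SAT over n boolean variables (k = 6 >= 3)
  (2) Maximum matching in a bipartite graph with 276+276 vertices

(1) is NP-complete: 3-SAT is NP-complete (Cook-Levin); k-SAT for k>=3 reduces from 3-SAT.
(2) is P: Hopcroft-Karp runs in O(E sqrt(V)).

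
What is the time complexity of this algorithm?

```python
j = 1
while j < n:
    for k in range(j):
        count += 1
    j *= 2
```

Time complexity: O(n).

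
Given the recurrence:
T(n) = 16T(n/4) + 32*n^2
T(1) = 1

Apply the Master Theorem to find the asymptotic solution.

a=16, b=4, f(n)=32*n^2. log_4(16) = 2. Case 2: T(n) = O(n^2 log n).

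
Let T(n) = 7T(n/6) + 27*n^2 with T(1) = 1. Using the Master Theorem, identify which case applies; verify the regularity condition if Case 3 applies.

a=7, b=6, f(n)=27*n^2.
log_6(7) = 1.086 < 2.
f(n) = Omega(n^(1.086+epsilon)) for some epsilon > 0, so Case 3 is the candidate.
Regularity: a*f(n/b) = 7*27*(n/6)^2 = (7/36)*27*n^2 <= c*f(n) with c = 7/36 < 1. Satisfied.
Case 3: T(n) = Theta(n^2).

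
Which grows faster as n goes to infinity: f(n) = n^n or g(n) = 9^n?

f(n) = n^n grows faster: n^n / 9^n = (n/9)^n -> infinity once n > 9.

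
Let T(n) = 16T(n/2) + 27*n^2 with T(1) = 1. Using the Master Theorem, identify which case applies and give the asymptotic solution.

a=16, b=2, f(n)=27*n^2.
log_2(16) = 4 > 2.
Since f(n) = O(n^2) is polynomially smaller than n^4, Case 1 applies.
T(n) = Theta(n^4).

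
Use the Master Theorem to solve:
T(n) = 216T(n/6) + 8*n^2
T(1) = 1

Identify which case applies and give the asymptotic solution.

a=216, b=6, f(n)=8*n^2.
log_6(216) = 3 > 2.
Since f(n) = O(n^2) is polynomially smaller than n^3, Case 1 applies.
T(n) = Theta(n^3).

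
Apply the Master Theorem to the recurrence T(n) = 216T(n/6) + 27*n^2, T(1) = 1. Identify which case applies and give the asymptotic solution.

a=216, b=6, f(n)=27*n^2.
log_6(216) = 3 > 2.
Since f(n) = O(n^2) is polynomially smaller than n^3, Case 1 applies.
T(n) = Theta(n^3).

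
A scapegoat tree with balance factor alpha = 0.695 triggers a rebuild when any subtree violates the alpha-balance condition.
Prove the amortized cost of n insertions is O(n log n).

Define potential Phi = c * sum of |size(left(v)) - size(right(v))| over all nodes. An insertion at depth d costs O(d) = O(log n) and increases Phi by O(log n). When a rebuild of subtree of size s occurs, it costs O(s) but reduces Phi by Omega(s). With alpha = 0.695, between rebuilds Omega(s) insertions must occur. Amortized cost per insertion: O(log n).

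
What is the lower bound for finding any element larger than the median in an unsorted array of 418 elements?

To find an element larger than the median of 418 elements, we must see Omega(n) elements. Without seeing enough elements, an adversary can make any unseen element the median.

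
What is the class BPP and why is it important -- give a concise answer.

BPP (Bounded-error Probabilistic Polynomial time) is the class of problems solvable by a randomized algorithm in polynomial time with error probability at most 1/3. BPP contains P and is contained in PSPACE. It is widely conjectured that P = BPP, meaning randomness does not help for decision problems.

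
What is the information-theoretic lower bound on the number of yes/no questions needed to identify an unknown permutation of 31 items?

There are 31! = 8222838654177922817725562880000000 permutations. Each yes/no question gives at most 1 bit, so at least ceil(log_2(8222838654177922817725562880000000)) = 113 questions are needed.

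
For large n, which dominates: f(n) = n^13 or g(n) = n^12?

f(n) = n^13 grows faster: n^13/n^12 = n^1 -> infinity.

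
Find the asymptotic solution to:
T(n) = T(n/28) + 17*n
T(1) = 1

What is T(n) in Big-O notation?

Geometric series: 17*n*(1 + 1/28 + 1/28^2 + ...) = O(n). T(n) = O(n).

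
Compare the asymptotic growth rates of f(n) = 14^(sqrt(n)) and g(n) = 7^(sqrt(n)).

f(n) = 14^(sqrt(n)) grows faster: ratio is (14/7)^(sqrt(n)) -> infinity since 14/7 > 1.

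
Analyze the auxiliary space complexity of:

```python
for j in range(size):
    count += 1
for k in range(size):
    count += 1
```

Space complexity: O(1).
Only a constant amount of auxiliary storage is used; nothing grows with n.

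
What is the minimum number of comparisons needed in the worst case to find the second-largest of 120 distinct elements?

Lower bound: finding the max needs 120-1 comparisons. By the adversary weight-doubling argument, the max must personally win >= ceil(log_2(120)) = 7 comparisons; the 2nd-largest is among those 7 losers, needing 7-1 more comparisons. Total >= 120-1 + 7-1 = 125. A balanced knockout tournament achieves this.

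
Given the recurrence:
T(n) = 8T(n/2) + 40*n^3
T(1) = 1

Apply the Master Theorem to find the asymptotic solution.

a=8, b=2, f(n)=40*n^3. log_2(8) = 3. Case 2: T(n) = O(n^3 log n).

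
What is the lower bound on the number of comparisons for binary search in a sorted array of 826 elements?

With 826 possible positions, we need at least ceil(log_2(826)) = 10 comparisons. Each comparison splits the remaining candidates by at most half.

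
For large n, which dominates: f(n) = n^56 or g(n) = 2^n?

g(n) = 2^n grows faster: any exponential with base > 1 dominates every polynomial.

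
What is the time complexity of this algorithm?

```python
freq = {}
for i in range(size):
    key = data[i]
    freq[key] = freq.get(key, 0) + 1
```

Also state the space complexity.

Time complexity: O(n).
Space complexity: O(n).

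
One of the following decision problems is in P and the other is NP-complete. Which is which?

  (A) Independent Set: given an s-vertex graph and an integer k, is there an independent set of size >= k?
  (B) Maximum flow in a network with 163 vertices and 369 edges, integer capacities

(A) is NP-complete: complement of Clique (with k part of the input).
(B) is P: Edmonds-Karp / push-relabel run in polynomial time.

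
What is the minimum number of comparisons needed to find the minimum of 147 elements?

Finding the minimum requires 146 comparisons, identical reasoning to finding the maximum. Each comparison eliminates one candidate.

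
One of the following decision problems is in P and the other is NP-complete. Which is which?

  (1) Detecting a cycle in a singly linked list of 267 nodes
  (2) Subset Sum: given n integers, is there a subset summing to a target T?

(1) is P: Floyd's tortoise-and-hare runs in O(n) time, O(1) space.
(2) is NP-complete: one of Karp's 21 NP-complete problems.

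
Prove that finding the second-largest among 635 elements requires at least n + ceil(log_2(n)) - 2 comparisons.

Lower bound (adversary): identifying the maximum requires 635-1 comparisons (each eliminates one candidate). Assign weight 1 to each element; on each comparison the adversary lets the heavier side win and gives it the loser's weight. The max ends with weight 635, but each comparison it wins at most doubles its weight, so the max must win >= ceil(log_2(635)) = 10 comparisons. The second-largest is one of those 10 direct losers to the max, and identifying which one is largest needs >= 10-1 further comparisons. Total >= 635-1 + 10-1 = 643.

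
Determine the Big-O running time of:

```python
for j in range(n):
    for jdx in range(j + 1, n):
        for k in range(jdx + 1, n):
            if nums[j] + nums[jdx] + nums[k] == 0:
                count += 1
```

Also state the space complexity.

Time complexity: O(n^3).
Space complexity: O(1).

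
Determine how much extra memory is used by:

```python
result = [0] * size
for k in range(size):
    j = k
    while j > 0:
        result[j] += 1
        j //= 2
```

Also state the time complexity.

Space complexity: O(n).
Auxiliary storage grows linearly with the input size n in the worst case.
Time complexity: O(n log n).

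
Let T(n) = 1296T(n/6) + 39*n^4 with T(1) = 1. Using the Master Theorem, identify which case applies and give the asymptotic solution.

a=1296, b=6, f(n)=39*n^4.
log_6(1296) = 4, so n^(log_b(a)) = n^4.
f(n) = Theta(n^4), so Case 2 applies.
T(n) = Theta(n^4 log n).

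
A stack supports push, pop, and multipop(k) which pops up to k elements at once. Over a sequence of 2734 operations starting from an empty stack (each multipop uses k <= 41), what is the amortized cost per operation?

Each element is pushed exactly once and popped at most once (whether by pop or as part of a multipop). So the total number of individual pops over the whole sequence is at most the number of pushes, which is at most 2734. Total work <= 2 * 2734, hence O(1) amortized per operation.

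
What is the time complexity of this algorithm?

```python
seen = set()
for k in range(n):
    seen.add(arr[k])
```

Time complexity: O(n).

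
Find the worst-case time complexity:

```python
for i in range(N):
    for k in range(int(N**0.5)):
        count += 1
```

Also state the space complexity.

Time complexity: O(n * sqrt(n)).
Space complexity: O(1).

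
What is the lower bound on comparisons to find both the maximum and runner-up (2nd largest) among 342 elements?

Lower bound: finding the max needs 342-1 comparisons. By an adversary weight-doubling argument, the maximum element must personally win at least ceil(log_2(342)) = 9 comparisons in any correct algorithm. The 2nd largest is among those 9 direct losers, and distinguishing it requires 9-1 more comparisons. Total >= 342-1 + 9-1 = 349. A balanced tournament achieves this bound exactly.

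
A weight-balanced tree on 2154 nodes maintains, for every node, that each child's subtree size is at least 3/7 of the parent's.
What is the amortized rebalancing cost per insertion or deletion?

With balance ratio 3/7, tree height is O(log_{7/3}(2154)) = O(log n). A rebalance at a node of size s costs O(s) but requires Omega(s) updates in that subtree to retrigger. Summed over the O(log n) ancestors of the touched leaf, amortized rebalancing is O(log n).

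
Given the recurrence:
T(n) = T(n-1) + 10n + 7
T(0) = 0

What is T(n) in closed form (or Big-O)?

Dominant term in sum is 10*sum(i, i=1..n) = 10*n*(n+1)/2 = O(n^2).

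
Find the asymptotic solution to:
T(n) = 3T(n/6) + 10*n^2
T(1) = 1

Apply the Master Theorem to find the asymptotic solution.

a=3, b=6, f(n)=10*n^2. log_6(3) = 0.6131 < 2. Case 3: T(n) = O(n^2).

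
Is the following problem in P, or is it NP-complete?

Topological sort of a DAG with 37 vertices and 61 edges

This problem is in P: DFS-based topological sort runs in O(V+E).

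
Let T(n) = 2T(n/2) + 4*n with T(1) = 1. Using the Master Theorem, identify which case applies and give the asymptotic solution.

a=2, b=2, f(n)=4*n.
log_2(2) = 1, so n^(log_b(a)) = n.
f(n) = Theta(n), so Case 2 applies.
T(n) = Theta(n log n).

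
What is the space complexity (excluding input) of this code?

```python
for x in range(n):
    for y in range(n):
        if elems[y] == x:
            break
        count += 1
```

Space complexity: O(1).
Only a constant amount of auxiliary storage is used; nothing grows with n.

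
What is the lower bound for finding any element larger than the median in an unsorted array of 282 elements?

To find an element larger than the median of 282 elements, we must see Omega(n) elements. Without seeing enough elements, an adversary can make any unseen element the median.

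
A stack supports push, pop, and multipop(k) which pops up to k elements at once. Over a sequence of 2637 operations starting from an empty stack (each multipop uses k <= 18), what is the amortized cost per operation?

Each element is pushed exactly once and popped at most once (whether by pop or as part of a multipop). So the total number of individual pops over the whole sequence is at most the number of pushes, which is at most 2637. Total work <= 2 * 2637, hence O(1) amortized per operation.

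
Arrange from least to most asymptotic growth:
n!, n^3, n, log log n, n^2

Ordered by growth rate: log log n < n < n^2 < n^3 < n!.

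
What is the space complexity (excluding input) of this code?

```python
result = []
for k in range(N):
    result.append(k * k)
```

Space complexity: O(n).
Auxiliary storage grows linearly with the input size n in the worst case.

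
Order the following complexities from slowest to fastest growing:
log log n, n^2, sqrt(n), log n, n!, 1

Ordered by growth rate: 1 < log log n < log n < sqrt(n) < n^2 < n!.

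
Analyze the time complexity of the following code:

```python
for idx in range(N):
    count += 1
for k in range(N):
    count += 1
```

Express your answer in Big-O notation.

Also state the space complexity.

Time complexity: O(n).
Space complexity: O(1).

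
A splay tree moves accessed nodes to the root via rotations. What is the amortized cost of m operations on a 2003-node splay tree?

Using a potential function Phi = sum of log(size of subtree) for each node, each splay operation has amortized cost O(log n) where n = 2003. Bad individual operations (O(n)) are offset by decreased potential.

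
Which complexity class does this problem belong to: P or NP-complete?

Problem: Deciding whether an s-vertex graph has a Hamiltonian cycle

This problem is NP-complete: one of Karp's 21 NP-complete problems.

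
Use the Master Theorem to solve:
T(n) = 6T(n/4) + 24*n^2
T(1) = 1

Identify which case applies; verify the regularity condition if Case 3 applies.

a=6, b=4, f(n)=24*n^2.
log_4(6) = 1.292 < 2.
f(n) = Omega(n^(1.292+epsilon)) for some epsilon > 0, so Case 3 is the candidate.
Regularity: a*f(n/b) = 6*24*(n/4)^2 = (6/16)*24*n^2 <= c*f(n) with c = 6/16 < 1. Satisfied.
Case 3: T(n) = Theta(n^2).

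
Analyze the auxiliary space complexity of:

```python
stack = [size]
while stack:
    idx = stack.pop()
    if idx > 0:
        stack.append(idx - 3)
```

Space complexity: O(1).
Only a constant amount of auxiliary storage is used; nothing grows with n.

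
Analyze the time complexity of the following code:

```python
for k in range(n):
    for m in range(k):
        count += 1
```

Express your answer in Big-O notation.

Time complexity: O(n^2).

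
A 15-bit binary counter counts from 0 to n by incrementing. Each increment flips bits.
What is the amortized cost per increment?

Bit i flips every 2^i increments. Total flips over n increments: sum_{i=0}^{15} n/2^i < 2n. Amortized cost: 2n/n = O(1).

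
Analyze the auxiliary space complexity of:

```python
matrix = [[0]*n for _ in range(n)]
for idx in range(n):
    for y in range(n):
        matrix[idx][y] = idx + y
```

Space complexity: O(n^2).
A 2D structure of size n x n is allocated.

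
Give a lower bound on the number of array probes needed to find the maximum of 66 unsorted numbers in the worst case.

Adversary: any unprobed cell could hold a value larger than everything seen so far. If fewer than 66 cells are probed, the adversary places the max in an unprobed cell. So all 66 cells must be examined; together with 66-1 comparisons this is tight.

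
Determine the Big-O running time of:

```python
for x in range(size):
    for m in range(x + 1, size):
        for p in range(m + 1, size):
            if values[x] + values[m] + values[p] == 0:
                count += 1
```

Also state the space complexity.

Time complexity: O(n^3).
Space complexity: O(1).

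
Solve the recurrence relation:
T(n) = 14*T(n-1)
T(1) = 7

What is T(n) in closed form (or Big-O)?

Each step multiplies by 14. T(n) = T(1)*14^(n-1) = 7*14^(n-1).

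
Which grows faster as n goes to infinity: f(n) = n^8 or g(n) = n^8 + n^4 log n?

f(n) = n^8 and g(n) = n^8 + n^4 log n are Theta of each other: the lower-order n^4 log n term is o(n^8); both are Theta(n^8).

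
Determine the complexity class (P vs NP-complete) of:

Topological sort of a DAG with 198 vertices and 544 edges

This problem is in P: DFS-based topological sort runs in O(V+E).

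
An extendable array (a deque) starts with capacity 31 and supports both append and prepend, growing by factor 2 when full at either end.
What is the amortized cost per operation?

Growth at either end copies all elements; capacities form a geometric sequence with ratio 2, so total copy cost over n operations is O(n) (two geometric series). Amortized O(1).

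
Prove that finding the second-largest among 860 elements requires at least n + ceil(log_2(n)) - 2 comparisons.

Lower bound (adversary): identifying the maximum requires 860-1 comparisons (each eliminates one candidate). Assign weight 1 to each element; on each comparison the adversary lets the heavier side win and gives it the loser's weight. The max ends with weight 860, but each comparison it wins at most doubles its weight, so the max must win >= ceil(log_2(860)) = 10 comparisons. The second-largest is one of those 10 direct losers to the max, and identifying which one is largest needs >= 10-1 further comparisons. Total >= 860-1 + 10-1 = 868.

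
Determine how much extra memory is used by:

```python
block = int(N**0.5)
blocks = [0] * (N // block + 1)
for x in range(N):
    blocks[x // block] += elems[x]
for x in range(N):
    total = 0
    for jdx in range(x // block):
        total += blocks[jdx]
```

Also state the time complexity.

Space complexity: O(sqrt(n)).
Storage scales with sqrt(n).
Time complexity: O(n * sqrt(n)).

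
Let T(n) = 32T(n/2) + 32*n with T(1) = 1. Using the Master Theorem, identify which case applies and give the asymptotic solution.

a=32, b=2, f(n)=32*n.
log_2(32) = 5 > 1.
Since f(n) = O(n^1) is polynomially smaller than n^5, Case 1 applies.
T(n) = Theta(n^5).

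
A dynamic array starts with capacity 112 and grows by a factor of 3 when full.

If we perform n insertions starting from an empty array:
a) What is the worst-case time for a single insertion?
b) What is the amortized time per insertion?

(a) Worst-case single insertion: O(n) -- when the array is full at capacity c, the resize copies all c elements, and c can be Theta(n).
(b) Resizes happen at sizes 112, 336, 1008, ... Total copy cost for n insertions: 112 + 336 + ... = O(n) (geometric series with ratio 1/3). Amortized cost per insertion: O(n)/n = O(1).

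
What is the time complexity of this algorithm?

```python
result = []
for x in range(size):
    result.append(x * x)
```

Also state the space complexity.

Time complexity: O(n).
Space complexity: O(n).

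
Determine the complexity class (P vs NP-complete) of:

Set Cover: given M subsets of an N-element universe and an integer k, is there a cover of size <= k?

This problem is NP-complete: one of Karp's 21 NP-complete problems (with k part of the input).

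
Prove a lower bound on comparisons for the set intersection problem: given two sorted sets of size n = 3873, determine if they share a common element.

For two sorted arrays of size n = 3873, any correct algorithm must examine Omega(n) elements. If fewer are examined, an adversary places a common element in an unexamined gap. A merge-based scan achieves O(n), so the bound is tight.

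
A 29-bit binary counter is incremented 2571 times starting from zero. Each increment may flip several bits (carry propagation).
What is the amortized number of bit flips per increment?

Bit i flips on every 2^i-th increment, so over 2571 increments bit i flips floor(2571/2^i) times. Summing over i: total flips < 2 * 2571. Amortized: < 2 = O(1) per increment.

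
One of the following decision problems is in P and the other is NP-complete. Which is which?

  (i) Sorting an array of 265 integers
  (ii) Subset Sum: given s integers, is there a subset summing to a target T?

(i) is P: merge sort runs in O(n log n).
(ii) is NP-complete: one of Karp's 21 NP-complete problems.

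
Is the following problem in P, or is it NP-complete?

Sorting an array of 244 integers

This problem is in P: merge sort runs in O(n log n).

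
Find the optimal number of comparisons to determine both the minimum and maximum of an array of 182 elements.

Naive approach: 362 comparisons (181 for max + 181 for min).
Optimal: Compare elements in pairs first (floor(n/2) = 91 comparisons), then find max among winners and min among losers (90 comparisons each).
Total: ceil(3n/2) - 2 = 271 comparisons. An adversary argument shows this is also a lower bound.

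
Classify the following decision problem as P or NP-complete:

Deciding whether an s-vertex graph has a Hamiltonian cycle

This problem is NP-complete: one of Karp's 21 NP-complete problems.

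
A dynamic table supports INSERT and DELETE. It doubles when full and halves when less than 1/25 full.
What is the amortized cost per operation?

Using potential function Phi = |2*num_items - table_size| when load > 1/2, and Phi = table_size/2 - num_items otherwise. The gap of 1/25 vs 1/2 for shrinking prevents thrashing. Both insert and delete have O(1) amortized cost.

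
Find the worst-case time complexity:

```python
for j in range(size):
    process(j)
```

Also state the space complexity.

Time complexity: O(n).
Space complexity: O(1).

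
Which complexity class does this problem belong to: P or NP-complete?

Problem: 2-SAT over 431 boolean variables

This problem is in P: 2-SAT is solvable in linear time via implication-graph SCCs.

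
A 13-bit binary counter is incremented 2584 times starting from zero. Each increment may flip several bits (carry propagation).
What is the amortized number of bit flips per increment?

Bit i flips on every 2^i-th increment, so over 2584 increments bit i flips floor(2584/2^i) times. Summing over i: total flips < 2 * 2584. Amortized: < 2 = O(1) per increment.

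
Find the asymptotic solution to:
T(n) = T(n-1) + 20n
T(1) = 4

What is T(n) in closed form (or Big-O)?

Unrolling: T(n) = 4 + 20*(2 + 3 + ... + n) = 4 + 20*(n(n+1)/2 - 1) = O(n^2).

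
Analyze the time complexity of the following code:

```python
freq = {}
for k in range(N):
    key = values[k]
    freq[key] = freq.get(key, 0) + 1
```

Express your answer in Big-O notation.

Time complexity: O(n).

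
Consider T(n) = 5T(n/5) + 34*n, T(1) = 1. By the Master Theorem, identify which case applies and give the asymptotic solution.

a=5, b=5, f(n)=34*n.
log_5(5) = 1, so n^(log_b(a)) = n.
f(n) = Theta(n), so Case 2 applies.
T(n) = Theta(n log n).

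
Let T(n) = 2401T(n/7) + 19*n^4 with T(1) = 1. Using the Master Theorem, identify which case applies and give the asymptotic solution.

a=2401, b=7, f(n)=19*n^4.
log_7(2401) = 4, so n^(log_b(a)) = n^4.
f(n) = Theta(n^4), so Case 2 applies.
T(n) = Theta(n^4 log n).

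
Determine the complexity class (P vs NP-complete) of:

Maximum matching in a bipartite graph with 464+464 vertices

This problem is in P: Hopcroft-Karp runs in O(E sqrt(V)).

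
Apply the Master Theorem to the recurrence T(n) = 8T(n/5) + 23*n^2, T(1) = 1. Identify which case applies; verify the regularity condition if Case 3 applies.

a=8, b=5, f(n)=23*n^2.
log_5(8) = 1.292 < 2.
f(n) = Omega(n^(1.292+epsilon)) for some epsilon > 0, so Case 3 is the candidate.
Regularity: a*f(n/b) = 8*23*(n/5)^2 = (8/25)*23*n^2 <= c*f(n) with c = 8/25 < 1. Satisfied.
Case 3: T(n) = Theta(n^2).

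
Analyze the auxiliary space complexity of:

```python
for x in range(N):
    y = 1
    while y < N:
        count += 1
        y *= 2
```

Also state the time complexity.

Space complexity: O(1).
Only a constant amount of auxiliary storage is used; nothing grows with n.
Time complexity: O(n log n).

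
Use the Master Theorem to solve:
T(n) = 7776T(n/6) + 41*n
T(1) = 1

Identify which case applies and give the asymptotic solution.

a=7776, b=6, f(n)=41*n.
log_6(7776) = 5 > 1.
Since f(n) = O(n^1) is polynomially smaller than n^5, Case 1 applies.
T(n) = Theta(n^5).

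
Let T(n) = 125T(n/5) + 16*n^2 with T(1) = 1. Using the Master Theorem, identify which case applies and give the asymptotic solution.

a=125, b=5, f(n)=16*n^2.
log_5(125) = 3 > 2.
Since f(n) = O(n^2) is polynomially smaller than n^3, Case 1 applies.
T(n) = Theta(n^3).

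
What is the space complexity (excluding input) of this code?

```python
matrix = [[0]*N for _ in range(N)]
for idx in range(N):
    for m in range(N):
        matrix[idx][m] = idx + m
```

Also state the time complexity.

Space complexity: O(n^2).
A 2D structure of size n x n is allocated.
Time complexity: O(n^2).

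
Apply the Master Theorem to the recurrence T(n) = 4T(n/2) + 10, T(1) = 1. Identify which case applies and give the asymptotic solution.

a=4, b=2, f(n)=10.
log_2(4) = 2 > 0.
Since f(n) = O(n^0) is polynomially smaller than n^2, Case 1 applies.
T(n) = Theta(n^2).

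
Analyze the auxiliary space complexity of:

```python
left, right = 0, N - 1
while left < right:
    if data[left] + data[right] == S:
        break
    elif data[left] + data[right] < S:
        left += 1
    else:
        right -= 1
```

Space complexity: O(1).
Only a constant amount of auxiliary storage is used; nothing grows with n.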